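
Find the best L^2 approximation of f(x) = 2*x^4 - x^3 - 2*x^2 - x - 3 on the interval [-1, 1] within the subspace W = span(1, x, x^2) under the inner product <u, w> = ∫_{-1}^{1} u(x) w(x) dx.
g(x) = -2*x^2/7 - 8*x/5 - 111/35

The best approximation g ∈ W is the orthogonal projection of f onto W. Writing g = a_0 + a_1 x + a_2 x^2, the coefficients solve the normal equations G · a = b where
  G_{ij} = <φ_i, φ_j> and b_i = <f, φ_i>, with φ_0 = 1, φ_1 = x, φ_2 = x^2.
G =
  [2, 0, 2/3]
  [0, 2/3, 0]
  [2/3, 0, 2/5],
b = (-98/15, -16/15, -78/35).
Solving gives a_0 = -111/35, a_1 = -8/5, a_2 = -2/7, so
  g(x) = -2*x^2/7 - 8*x/5 - 111/35.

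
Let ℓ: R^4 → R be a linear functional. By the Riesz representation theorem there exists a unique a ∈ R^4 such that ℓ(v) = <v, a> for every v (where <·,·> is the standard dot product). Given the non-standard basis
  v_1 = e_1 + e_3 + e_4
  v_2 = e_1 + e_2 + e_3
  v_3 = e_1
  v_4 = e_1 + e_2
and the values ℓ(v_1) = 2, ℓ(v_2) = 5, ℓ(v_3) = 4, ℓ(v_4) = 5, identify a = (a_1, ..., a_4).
a = (4, 1, 0, -2)

Write a = (a_1, ..., a_4) in the standard basis. For each basis vector v_i, ℓ(v_i) = <v_i, a> is a linear equation in the a_j's. Collect the n equations into a matrix system V a = ℓ, where row i of V is v_i (expressed in the standard basis). Since V is invertible (lower-triangular with 1s on the diagonal, up to permutation), solve by back-substitution:
  V =
[[1, 0, 1, 1],
 [1, 1, 1, 0],
 [1, 0, 0, 0],
 [1, 1, 0, 0]]
  V a = (2, 5, 4, 5)
Solving gives a = (4, 1, 0, -2).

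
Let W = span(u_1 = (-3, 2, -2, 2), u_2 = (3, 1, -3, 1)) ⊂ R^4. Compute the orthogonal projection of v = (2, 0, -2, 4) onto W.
proj_W(v) = (678/419, 538/419, -1198/419, 538/419)

Set up U = [u_1 | ... | u_2] ∈ R^(4×2). The projector onto W = col(U) is P = U (U^T U)^(-1) U^T.
Compute U^T U =
  [21, 1]
  [1, 20],
and U^T v = (6, 16).
Solve U^T U · c = U^T v for the coefficients: c = (104/419, 330/419). The projection is proj_W(v) = U c.
Check: (v - proj_W(v)) · u_1 = 0  (should be 0).
Check: (v - proj_W(v)) · u_2 = 0  (should be 0).
Result: proj_W(v) = (678/419, 538/419, -1198/419, 538/419).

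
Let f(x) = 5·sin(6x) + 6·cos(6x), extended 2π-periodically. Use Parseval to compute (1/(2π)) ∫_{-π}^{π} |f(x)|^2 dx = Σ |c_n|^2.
Σ |c_n|^2 = 61/2

Expand |f|^2 and use orthogonality of {sin(nx), cos(mx)} on [-π, π]:
  ∫_{-π}^{π} sin(nx)^2 dx = π, ∫ cos(mx)^2 dx = π, and cross terms integrate to 0.
So ∫_{-π}^{π} f(x)^2 dx = 5^2 · π + 6^2 · π = (25 + 36)π.
Divide by 2π: (25 + 36)/2 = 61/2.
By Parseval, this equals Σ |c_n|^2.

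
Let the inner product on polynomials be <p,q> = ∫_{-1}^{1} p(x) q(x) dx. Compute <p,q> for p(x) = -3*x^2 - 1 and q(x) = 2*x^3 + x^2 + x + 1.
<p,q> = -88/15

Expand the product: p(x)·q(x) = -6*x^5 - 3*x^4 - 5*x^3 - 4*x^2 - x - 1.
∫_{-1}^{1} of each monomial x^k gives [2/(k+1) if k even, 0 if k odd]. Integrating term-by-term (or equivalently evaluating the antiderivative F(x) = -x^6 - 3*x^5/5 - 5*x^4/4 - 4*x^3/3 - x^2/2 - x at the endpoints):
  F(1) − F(−1) = -341/60 − (11/60) = -88/15.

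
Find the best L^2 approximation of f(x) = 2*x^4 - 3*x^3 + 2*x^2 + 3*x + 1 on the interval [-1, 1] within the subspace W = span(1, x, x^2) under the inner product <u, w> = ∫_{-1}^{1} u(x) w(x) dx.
g(x) = 26*x^2/7 + 6*x/5 + 29/35

The best approximation g ∈ W is the orthogonal projection of f onto W. Writing g = a_0 + a_1 x + a_2 x^2, the coefficients solve the normal equations G · a = b where
  G_{ij} = <φ_i, φ_j> and b_i = <f, φ_i>, with φ_0 = 1, φ_1 = x, φ_2 = x^2.
G =
  [2, 0, 2/3]
  [0, 2/3, 0]
  [2/3, 0, 2/5],
b = (62/15, 4/5, 214/105).
Solving gives a_0 = 29/35, a_1 = 6/5, a_2 = 26/7, so
  g(x) = 26*x^2/7 + 6*x/5 + 29/35.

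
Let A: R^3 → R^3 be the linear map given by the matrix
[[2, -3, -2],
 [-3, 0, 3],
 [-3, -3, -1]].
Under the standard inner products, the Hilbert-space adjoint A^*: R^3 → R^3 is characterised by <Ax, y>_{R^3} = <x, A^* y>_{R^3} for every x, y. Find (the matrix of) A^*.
A^* = A^T =
[[2, -3, -3],
 [-3, 0, -3],
 [-2, 3, -1]]

For real matrices with standard dot products, the defining identity <Ax, y> = <x, A^* y> gives (Ax)^T y = x^T (A^*) y, i.e. x^T A^T y = x^T (A^*) y. Since this holds for all x, y, we must have A^* = A^T. Therefore
A^* =
[[2, -3, -3],
 [-3, 0, -3],
 [-2, 3, -1]].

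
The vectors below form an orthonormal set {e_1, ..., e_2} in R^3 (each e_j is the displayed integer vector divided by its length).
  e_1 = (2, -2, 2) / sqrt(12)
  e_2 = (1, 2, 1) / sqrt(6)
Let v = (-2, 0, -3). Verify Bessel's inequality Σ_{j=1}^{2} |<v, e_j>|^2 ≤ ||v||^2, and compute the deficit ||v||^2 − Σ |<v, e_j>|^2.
Σ |<v, e_j>|^2 = 25/2; ||v||^2 = 13; deficit = 1/2

Write each e_j = u_j / sqrt(<u_j, u_j>) where u_j is the displayed integer vector. Then <v, e_j> = <v, u_j> / sqrt(<u_j, u_j>), so |<v, e_j>|^2 = <v, u_j>^2 / <u_j, u_j>.
Coefficients: <v, e_1> = -10/sqrt(12), <v, e_2> = -5/sqrt(6).
Square and sum: Σ |<v, e_j>|^2 = 25/2.
Compute ||v||^2 = v·v = 13.
Deficit = 13 − 25/2 = 1/2 ≥ 0, confirming Bessel's inequality. (The deficit equals ||v − Σ <v,e_j> e_j||^2, the squared distance from v to span{e_j}.)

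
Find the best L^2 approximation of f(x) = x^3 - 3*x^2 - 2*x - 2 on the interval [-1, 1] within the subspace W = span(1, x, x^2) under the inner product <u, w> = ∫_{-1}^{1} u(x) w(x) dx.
g(x) = -3*x^2 - 7*x/5 - 2

The best approximation g ∈ W is the orthogonal projection of f onto W. Writing g = a_0 + a_1 x + a_2 x^2, the coefficients solve the normal equations G · a = b where
  G_{ij} = <φ_i, φ_j> and b_i = <f, φ_i>, with φ_0 = 1, φ_1 = x, φ_2 = x^2.
G =
  [2, 0, 2/3]
  [0, 2/3, 0]
  [2/3, 0, 2/5],
b = (-6, -14/15, -38/15).
Solving gives a_0 = -2, a_1 = -7/5, a_2 = -3, so
  g(x) = -3*x^2 - 7*x/5 - 2.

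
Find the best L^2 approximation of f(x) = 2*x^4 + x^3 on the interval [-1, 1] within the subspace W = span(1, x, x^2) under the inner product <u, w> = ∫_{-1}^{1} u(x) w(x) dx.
g(x) = 12*x^2/7 + 3*x/5 - 6/35

The best approximation g ∈ W is the orthogonal projection of f onto W. Writing g = a_0 + a_1 x + a_2 x^2, the coefficients solve the normal equations G · a = b where
  G_{ij} = <φ_i, φ_j> and b_i = <f, φ_i>, with φ_0 = 1, φ_1 = x, φ_2 = x^2.
G =
  [2, 0, 2/3]
  [0, 2/3, 0]
  [2/3, 0, 2/5],
b = (4/5, 2/5, 4/7).
Solving gives a_0 = -6/35, a_1 = 3/5, a_2 = 12/7, so
  g(x) = 12*x^2/7 + 3*x/5 - 6/35.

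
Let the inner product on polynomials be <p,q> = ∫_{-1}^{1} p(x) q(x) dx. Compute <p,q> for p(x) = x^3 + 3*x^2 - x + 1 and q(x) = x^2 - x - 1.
<p,q> = -28/15

Expand the product: p(x)·q(x) = x^5 + 2*x^4 - 5*x^3 - x^2 - 1.
∫_{-1}^{1} of each monomial x^k gives [2/(k+1) if k even, 0 if k odd]. Integrating term-by-term (or equivalently evaluating the antiderivative F(x) = x^6/6 + 2*x^5/5 - 5*x^4/4 - x^3/3 - x at the endpoints):
  F(1) − F(−1) = -121/60 − (-3/20) = -28/15.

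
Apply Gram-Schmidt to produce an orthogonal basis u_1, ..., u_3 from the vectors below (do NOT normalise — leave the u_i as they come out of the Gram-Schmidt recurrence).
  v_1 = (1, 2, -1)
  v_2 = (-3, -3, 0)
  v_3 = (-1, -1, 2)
Orthogonal basis:
  u_1 = (1, 2, -1)
  u_2 = (-3/2, 0, -3/2)
  u_3 = (-2/3, 2/3, 2/3)

Apply the Gram-Schmidt recurrence
  u_1 = v_1
  u_i = v_i − Σ_{j<i} ((v_i · u_j) / (u_j · u_j)) · u_j.

Step by step this gives:
  u_1 = (1, 2, -1)
  u_2 = (-3/2, 0, -3/2)
  u_3 = (-2/3, 2/3, 2/3)

Orthogonality check:
  u_2 · u_1 = 0 (should be 0)
  u_3 · u_1 = 0 (should be 0)
  u_3 · u_2 = 0 (should be 0)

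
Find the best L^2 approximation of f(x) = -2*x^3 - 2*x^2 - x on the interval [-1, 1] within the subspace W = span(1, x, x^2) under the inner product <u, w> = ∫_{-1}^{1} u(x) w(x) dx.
g(x) = -2*x^2 - 11*x/5

The best approximation g ∈ W is the orthogonal projection of f onto W. Writing g = a_0 + a_1 x + a_2 x^2, the coefficients solve the normal equations G · a = b where
  G_{ij} = <φ_i, φ_j> and b_i = <f, φ_i>, with φ_0 = 1, φ_1 = x, φ_2 = x^2.
G =
  [2, 0, 2/3]
  [0, 2/3, 0]
  [2/3, 0, 2/5],
b = (-4/3, -22/15, -4/5).
Solving gives a_0 = 0, a_1 = -11/5, a_2 = -2, so
  g(x) = -2*x^2 - 11*x/5.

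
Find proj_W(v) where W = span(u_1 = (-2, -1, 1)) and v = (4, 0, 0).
proj_W(v) = (8/3, 4/3, -4/3)

Set up U = [u_1 | ... | u_1] ∈ R^(3×1). The projector onto W = col(U) is P = U (U^T U)^(-1) U^T.
Compute U^T U =
  [6],
and U^T v = (-8).
Solve U^T U · c = U^T v for the coefficients: c = (-4/3). The projection is proj_W(v) = U c.
Check: (v - proj_W(v)) · u_1 = 0  (should be 0).
Result: proj_W(v) = (8/3, 4/3, -4/3).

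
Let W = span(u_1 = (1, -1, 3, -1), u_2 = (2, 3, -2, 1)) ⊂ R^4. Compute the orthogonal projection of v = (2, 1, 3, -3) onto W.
proj_W(v) = (189/76, 11/76, 13/4, -69/76)

Set up U = [u_1 | ... | u_2] ∈ R^(4×2). The projector onto W = col(U) is P = U (U^T U)^(-1) U^T.
Compute U^T U =
  [12, -8]
  [-8, 18],
and U^T v = (13, -2).
Solve U^T U · c = U^T v for the coefficients: c = (109/76, 10/19). The projection is proj_W(v) = U c.
Check: (v - proj_W(v)) · u_1 = 0  (should be 0).
Check: (v - proj_W(v)) · u_2 = 0  (should be 0).
Result: proj_W(v) = (189/76, 11/76, 13/4, -69/76).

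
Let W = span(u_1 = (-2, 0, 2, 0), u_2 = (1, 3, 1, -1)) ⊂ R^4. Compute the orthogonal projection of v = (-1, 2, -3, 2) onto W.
proj_W(v) = (1, 0, -1, 0)

Set up U = [u_1 | ... | u_2] ∈ R^(4×2). The projector onto W = col(U) is P = U (U^T U)^(-1) U^T.
Compute U^T U =
  [8, 0]
  [0, 12],
and U^T v = (-4, 0).
Solve U^T U · c = U^T v for the coefficients: c = (-1/2, 0). The projection is proj_W(v) = U c.
Check: (v - proj_W(v)) · u_1 = 0  (should be 0).
Check: (v - proj_W(v)) · u_2 = 0  (should be 0).
Result: proj_W(v) = (1, 0, -1, 0).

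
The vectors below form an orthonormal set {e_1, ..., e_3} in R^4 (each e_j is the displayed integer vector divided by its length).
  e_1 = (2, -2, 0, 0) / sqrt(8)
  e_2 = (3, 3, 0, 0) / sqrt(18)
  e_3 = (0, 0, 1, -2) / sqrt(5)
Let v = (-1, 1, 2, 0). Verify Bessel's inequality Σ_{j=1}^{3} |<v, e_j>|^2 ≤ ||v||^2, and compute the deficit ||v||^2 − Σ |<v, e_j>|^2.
Σ |<v, e_j>|^2 = 14/5; ||v||^2 = 6; deficit = 16/5

Write each e_j = u_j / sqrt(<u_j, u_j>) where u_j is the displayed integer vector. Then <v, e_j> = <v, u_j> / sqrt(<u_j, u_j>), so |<v, e_j>|^2 = <v, u_j>^2 / <u_j, u_j>.
Coefficients: <v, e_1> = -4/sqrt(8), <v, e_2> = 0/sqrt(18), <v, e_3> = 2/sqrt(5).
Square and sum: Σ |<v, e_j>|^2 = 14/5.
Compute ||v||^2 = v·v = 6.
Deficit = 6 − 14/5 = 16/5 ≥ 0, confirming Bessel's inequality. (The deficit equals ||v − Σ <v,e_j> e_j||^2, the squared distance from v to span{e_j}.)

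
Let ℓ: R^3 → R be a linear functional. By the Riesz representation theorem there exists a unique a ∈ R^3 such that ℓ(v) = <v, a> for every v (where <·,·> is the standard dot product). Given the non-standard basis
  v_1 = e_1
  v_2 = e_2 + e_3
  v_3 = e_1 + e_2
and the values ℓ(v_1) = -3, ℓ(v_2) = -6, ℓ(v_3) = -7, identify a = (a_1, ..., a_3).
a = (-3, -4, -2)

Write a = (a_1, ..., a_3) in the standard basis. For each basis vector v_i, ℓ(v_i) = <v_i, a> is a linear equation in the a_j's. Collect the n equations into a matrix system V a = ℓ, where row i of V is v_i (expressed in the standard basis). Since V is invertible (lower-triangular with 1s on the diagonal, up to permutation), solve by back-substitution:
  V =
[[1, 0, 0],
 [0, 1, 1],
 [1, 1, 0]]
  V a = (-3, -6, -7)
Solving gives a = (-3, -4, -2).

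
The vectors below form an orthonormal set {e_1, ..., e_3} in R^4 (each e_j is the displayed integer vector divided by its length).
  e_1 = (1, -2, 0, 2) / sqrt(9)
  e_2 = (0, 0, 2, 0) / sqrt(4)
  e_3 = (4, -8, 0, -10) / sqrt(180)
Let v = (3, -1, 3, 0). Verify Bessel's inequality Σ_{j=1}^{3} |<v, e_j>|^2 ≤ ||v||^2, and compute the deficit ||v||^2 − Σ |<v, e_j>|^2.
Σ |<v, e_j>|^2 = 14; ||v||^2 = 19; deficit = 5

Write each e_j = u_j / sqrt(<u_j, u_j>) where u_j is the displayed integer vector. Then <v, e_j> = <v, u_j> / sqrt(<u_j, u_j>), so |<v, e_j>|^2 = <v, u_j>^2 / <u_j, u_j>.
Coefficients: <v, e_1> = 5/sqrt(9), <v, e_2> = 6/sqrt(4), <v, e_3> = 20/sqrt(180).
Square and sum: Σ |<v, e_j>|^2 = 14.
Compute ||v||^2 = v·v = 19.
Deficit = 19 − 14 = 5 ≥ 0, confirming Bessel's inequality. (The deficit equals ||v − Σ <v,e_j> e_j||^2, the squared distance from v to span{e_j}.)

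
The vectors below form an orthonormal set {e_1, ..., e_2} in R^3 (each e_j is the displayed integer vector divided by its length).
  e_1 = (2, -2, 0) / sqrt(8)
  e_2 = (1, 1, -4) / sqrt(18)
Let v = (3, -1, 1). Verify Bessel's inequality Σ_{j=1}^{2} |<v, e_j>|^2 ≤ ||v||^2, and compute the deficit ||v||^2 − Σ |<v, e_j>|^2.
Σ |<v, e_j>|^2 = 74/9; ||v||^2 = 11; deficit = 25/9

Write each e_j = u_j / sqrt(<u_j, u_j>) where u_j is the displayed integer vector. Then <v, e_j> = <v, u_j> / sqrt(<u_j, u_j>), so |<v, e_j>|^2 = <v, u_j>^2 / <u_j, u_j>.
Coefficients: <v, e_1> = 8/sqrt(8), <v, e_2> = -2/sqrt(18).
Square and sum: Σ |<v, e_j>|^2 = 74/9.
Compute ||v||^2 = v·v = 11.
Deficit = 11 − 74/9 = 25/9 ≥ 0, confirming Bessel's inequality. (The deficit equals ||v − Σ <v,e_j> e_j||^2, the squared distance from v to span{e_j}.)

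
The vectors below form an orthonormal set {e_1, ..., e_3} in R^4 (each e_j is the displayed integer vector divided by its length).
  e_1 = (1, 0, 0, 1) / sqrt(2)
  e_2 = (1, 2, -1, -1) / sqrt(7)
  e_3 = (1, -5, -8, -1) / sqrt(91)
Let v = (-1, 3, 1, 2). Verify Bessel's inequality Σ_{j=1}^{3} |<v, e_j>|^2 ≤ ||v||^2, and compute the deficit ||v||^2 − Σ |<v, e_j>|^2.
Σ |<v, e_j>|^2 = 17/2; ||v||^2 = 15; deficit = 13/2

Write each e_j = u_j / sqrt(<u_j, u_j>) where u_j is the displayed integer vector. Then <v, e_j> = <v, u_j> / sqrt(<u_j, u_j>), so |<v, e_j>|^2 = <v, u_j>^2 / <u_j, u_j>.
Coefficients: <v, e_1> = 1/sqrt(2), <v, e_2> = 2/sqrt(7), <v, e_3> = -26/sqrt(91).
Square and sum: Σ |<v, e_j>|^2 = 17/2.
Compute ||v||^2 = v·v = 15.
Deficit = 15 − 17/2 = 13/2 ≥ 0, confirming Bessel's inequality. (The deficit equals ||v − Σ <v,e_j> e_j||^2, the squared distance from v to span{e_j}.)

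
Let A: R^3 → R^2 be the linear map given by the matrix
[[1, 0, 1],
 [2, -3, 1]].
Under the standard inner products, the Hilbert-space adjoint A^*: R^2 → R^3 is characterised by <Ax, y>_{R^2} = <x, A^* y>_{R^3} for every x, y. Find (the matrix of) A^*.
A^* = A^T =
[[1, 2],
 [0, -3],
 [1, 1]]

For real matrices with standard dot products, the defining identity <Ax, y> = <x, A^* y> gives (Ax)^T y = x^T (A^*) y, i.e. x^T A^T y = x^T (A^*) y. Since this holds for all x, y, we must have A^* = A^T. Therefore
A^* =
[[1, 2],
 [0, -3],
 [1, 1]].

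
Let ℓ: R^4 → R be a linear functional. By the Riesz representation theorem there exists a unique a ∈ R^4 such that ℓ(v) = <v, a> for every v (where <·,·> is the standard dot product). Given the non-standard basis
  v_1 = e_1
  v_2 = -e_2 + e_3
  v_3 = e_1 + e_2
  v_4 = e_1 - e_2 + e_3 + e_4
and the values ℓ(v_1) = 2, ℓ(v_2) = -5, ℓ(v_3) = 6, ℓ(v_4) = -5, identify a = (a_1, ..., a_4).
a = (2, 4, -1, -2)

Write a = (a_1, ..., a_4) in the standard basis. For each basis vector v_i, ℓ(v_i) = <v_i, a> is a linear equation in the a_j's. Collect the n equations into a matrix system V a = ℓ, where row i of V is v_i (expressed in the standard basis). Since V is invertible (lower-triangular with 1s on the diagonal, up to permutation), solve by back-substitution:
  V =
[[1, 0, 0, 0],
 [0, -1, 1, 0],
 [1, 1, 0, 0],
 [1, -1, 1, 1]]
  V a = (2, -5, 6, -5)
Solving gives a = (2, 4, -1, -2).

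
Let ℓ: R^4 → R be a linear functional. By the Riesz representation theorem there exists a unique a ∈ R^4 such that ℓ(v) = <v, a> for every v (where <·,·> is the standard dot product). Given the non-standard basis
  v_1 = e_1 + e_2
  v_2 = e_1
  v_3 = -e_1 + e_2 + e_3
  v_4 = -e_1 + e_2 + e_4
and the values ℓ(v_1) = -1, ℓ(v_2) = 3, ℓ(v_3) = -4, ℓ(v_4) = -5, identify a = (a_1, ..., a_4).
a = (3, -4, 3, 2)

Write a = (a_1, ..., a_4) in the standard basis. For each basis vector v_i, ℓ(v_i) = <v_i, a> is a linear equation in the a_j's. Collect the n equations into a matrix system V a = ℓ, where row i of V is v_i (expressed in the standard basis). Since V is invertible (lower-triangular with 1s on the diagonal, up to permutation), solve by back-substitution:
  V =
[[1, 1, 0, 0],
 [1, 0, 0, 0],
 [-1, 1, 1, 0],
 [-1, 1, 0, 1]]
  V a = (-1, 3, -4, -5)
Solving gives a = (3, -4, 3, 2).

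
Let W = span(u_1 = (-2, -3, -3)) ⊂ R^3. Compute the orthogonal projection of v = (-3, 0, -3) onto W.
proj_W(v) = (-15/11, -45/22, -45/22)

Set up U = [u_1 | ... | u_1] ∈ R^(3×1). The projector onto W = col(U) is P = U (U^T U)^(-1) U^T.
Compute U^T U =
  [22],
and U^T v = (15).
Solve U^T U · c = U^T v for the coefficients: c = (15/22). The projection is proj_W(v) = U c.
Check: (v - proj_W(v)) · u_1 = 0  (should be 0).
Result: proj_W(v) = (-15/11, -45/22, -45/22).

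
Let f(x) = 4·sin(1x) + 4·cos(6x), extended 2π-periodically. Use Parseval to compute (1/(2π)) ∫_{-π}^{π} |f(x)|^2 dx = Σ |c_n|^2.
Σ |c_n|^2 = 16

Expand |f|^2 and use orthogonality of {sin(nx), cos(mx)} on [-π, π]:
  ∫_{-π}^{π} sin(nx)^2 dx = π, ∫ cos(mx)^2 dx = π, and cross terms integrate to 0.
So ∫_{-π}^{π} f(x)^2 dx = 4^2 · π + 4^2 · π = (16 + 16)π.
Divide by 2π: (16 + 16)/2 = 16.
By Parseval, this equals Σ |c_n|^2.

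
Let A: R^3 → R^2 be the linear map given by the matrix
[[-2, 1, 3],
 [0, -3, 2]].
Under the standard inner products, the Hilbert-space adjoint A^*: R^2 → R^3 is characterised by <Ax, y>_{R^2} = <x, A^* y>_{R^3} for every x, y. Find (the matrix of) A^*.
A^* = A^T =
[[-2, 0],
 [1, -3],
 [3, 2]]

For real matrices with standard dot products, the defining identity <Ax, y> = <x, A^* y> gives (Ax)^T y = x^T (A^*) y, i.e. x^T A^T y = x^T (A^*) y. Since this holds for all x, y, we must have A^* = A^T. Therefore
A^* =
[[-2, 0],
 [1, -3],
 [3, 2]].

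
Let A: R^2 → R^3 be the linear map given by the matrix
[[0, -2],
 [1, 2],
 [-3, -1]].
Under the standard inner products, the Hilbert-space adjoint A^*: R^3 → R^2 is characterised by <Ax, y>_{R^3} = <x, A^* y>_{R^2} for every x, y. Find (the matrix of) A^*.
A^* = A^T =
[[0, 1, -3],
 [-2, 2, -1]]

For real matrices with standard dot products, the defining identity <Ax, y> = <x, A^* y> gives (Ax)^T y = x^T (A^*) y, i.e. x^T A^T y = x^T (A^*) y. Since this holds for all x, y, we must have A^* = A^T. Therefore
A^* =
[[0, 1, -3],
 [-2, 2, -1]].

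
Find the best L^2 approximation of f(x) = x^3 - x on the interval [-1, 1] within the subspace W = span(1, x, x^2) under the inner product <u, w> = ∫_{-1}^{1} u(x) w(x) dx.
g(x) = -2*x/5

The best approximation g ∈ W is the orthogonal projection of f onto W. Writing g = a_0 + a_1 x + a_2 x^2, the coefficients solve the normal equations G · a = b where
  G_{ij} = <φ_i, φ_j> and b_i = <f, φ_i>, with φ_0 = 1, φ_1 = x, φ_2 = x^2.
G =
  [2, 0, 2/3]
  [0, 2/3, 0]
  [2/3, 0, 2/5],
b = (0, -4/15, 0).
Solving gives a_0 = 0, a_1 = -2/5, a_2 = 0, so
  g(x) = -2*x/5.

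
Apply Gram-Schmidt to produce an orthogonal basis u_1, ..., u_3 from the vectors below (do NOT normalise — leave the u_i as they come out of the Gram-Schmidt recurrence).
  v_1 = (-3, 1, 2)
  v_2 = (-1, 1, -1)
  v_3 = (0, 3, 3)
Orthogonal basis:
  u_1 = (-3, 1, 2)
  u_2 = (-4/7, 6/7, -9/7)
  u_3 = (63/38, 105/38, 21/19)

Apply the Gram-Schmidt recurrence
  u_1 = v_1
  u_i = v_i − Σ_{j<i} ((v_i · u_j) / (u_j · u_j)) · u_j.

Step by step this gives:
  u_1 = (-3, 1, 2)
  u_2 = (-4/7, 6/7, -9/7)
  u_3 = (63/38, 105/38, 21/19)

Orthogonality check:
  u_2 · u_1 = 0 (should be 0)
  u_3 · u_1 = 0 (should be 0)
  u_3 · u_2 = 0 (should be 0)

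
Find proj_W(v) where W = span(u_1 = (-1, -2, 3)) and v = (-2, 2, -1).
proj_W(v) = (5/14, 5/7, -15/14)

Set up U = [u_1 | ... | u_1] ∈ R^(3×1). The projector onto W = col(U) is P = U (U^T U)^(-1) U^T.
Compute U^T U =
  [14],
and U^T v = (-5).
Solve U^T U · c = U^T v for the coefficients: c = (-5/14). The projection is proj_W(v) = U c.
Check: (v - proj_W(v)) · u_1 = 0  (should be 0).
Result: proj_W(v) = (5/14, 5/7, -15/14).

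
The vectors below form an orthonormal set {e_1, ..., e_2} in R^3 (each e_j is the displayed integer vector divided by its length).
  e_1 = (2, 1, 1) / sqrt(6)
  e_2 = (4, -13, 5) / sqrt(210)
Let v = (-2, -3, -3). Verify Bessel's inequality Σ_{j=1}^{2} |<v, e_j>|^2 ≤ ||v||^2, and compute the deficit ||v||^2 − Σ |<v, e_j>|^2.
Σ |<v, e_j>|^2 = 626/35; ||v||^2 = 22; deficit = 144/35

Write each e_j = u_j / sqrt(<u_j, u_j>) where u_j is the displayed integer vector. Then <v, e_j> = <v, u_j> / sqrt(<u_j, u_j>), so |<v, e_j>|^2 = <v, u_j>^2 / <u_j, u_j>.
Coefficients: <v, e_1> = -10/sqrt(6), <v, e_2> = 16/sqrt(210).
Square and sum: Σ |<v, e_j>|^2 = 626/35.
Compute ||v||^2 = v·v = 22.
Deficit = 22 − 626/35 = 144/35 ≥ 0, confirming Bessel's inequality. (The deficit equals ||v − Σ <v,e_j> e_j||^2, the squared distance from v to span{e_j}.)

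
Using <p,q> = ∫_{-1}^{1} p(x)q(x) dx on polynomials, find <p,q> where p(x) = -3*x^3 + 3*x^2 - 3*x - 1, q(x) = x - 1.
<p,q> = -16/5

Expand the product: p(x)·q(x) = -3*x^4 + 6*x^3 - 6*x^2 + 2*x + 1.
∫_{-1}^{1} of each monomial x^k gives [2/(k+1) if k even, 0 if k odd]. Integrating term-by-term (or equivalently evaluating the antiderivative F(x) = -3*x^5/5 + 3*x^4/2 - 2*x^3 + x^2 + x at the endpoints):
  F(1) − F(−1) = 9/10 − (41/10) = -16/5.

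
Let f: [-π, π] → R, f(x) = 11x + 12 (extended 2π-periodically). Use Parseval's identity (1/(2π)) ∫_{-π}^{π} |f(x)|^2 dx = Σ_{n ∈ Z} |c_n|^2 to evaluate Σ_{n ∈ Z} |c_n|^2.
Σ |c_n|^2 = 121π^2/3 + 144

Expand and integrate term by term over [-π, π]:
  ∫ (11x)^2 dx = 121·(2π^3/3); ∫ 2·11·(12)·x dx = 0 (odd integrand); ∫ 12^2 dx = 144·2π.
So (1/(2π)) ∫_{-π}^{π} (11x + 12)^2 dx = 121π^2/3 + 144 = 121π^2/3 + 144.
Parseval ⇒ Σ |c_n|^2 = 121π^2/3 + 144.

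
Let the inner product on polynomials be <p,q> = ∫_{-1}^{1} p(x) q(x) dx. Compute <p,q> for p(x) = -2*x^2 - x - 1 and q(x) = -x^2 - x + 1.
<p,q> = -6/5

Expand the product: p(x)·q(x) = 2*x^4 + 3*x^3 - 1.
∫_{-1}^{1} of each monomial x^k gives [2/(k+1) if k even, 0 if k odd]. Integrating term-by-term (or equivalently evaluating the antiderivative F(x) = 2*x^5/5 + 3*x^4/4 - x at the endpoints):
  F(1) − F(−1) = 3/20 − (27/20) = -6/5.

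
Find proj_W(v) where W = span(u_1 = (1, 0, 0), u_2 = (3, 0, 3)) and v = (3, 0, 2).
proj_W(v) = (3, 0, 2)

Set up U = [u_1 | ... | u_2] ∈ R^(3×2). The projector onto W = col(U) is P = U (U^T U)^(-1) U^T.
Compute U^T U =
  [1, 3]
  [3, 18],
and U^T v = (3, 15).
Solve U^T U · c = U^T v for the coefficients: c = (1, 2/3). The projection is proj_W(v) = U c.
Check: (v - proj_W(v)) · u_1 = 0  (should be 0).
Check: (v - proj_W(v)) · u_2 = 0  (should be 0).
Result: proj_W(v) = (3, 0, 2).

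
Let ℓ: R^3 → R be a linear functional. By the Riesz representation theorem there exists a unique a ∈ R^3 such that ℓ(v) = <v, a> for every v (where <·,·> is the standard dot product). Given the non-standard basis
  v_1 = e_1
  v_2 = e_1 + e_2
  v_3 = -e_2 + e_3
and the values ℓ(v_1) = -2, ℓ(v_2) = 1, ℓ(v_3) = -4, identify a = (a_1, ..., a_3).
a = (-2, 3, -1)

Write a = (a_1, ..., a_3) in the standard basis. For each basis vector v_i, ℓ(v_i) = <v_i, a> is a linear equation in the a_j's. Collect the n equations into a matrix system V a = ℓ, where row i of V is v_i (expressed in the standard basis). Since V is invertible (lower-triangular with 1s on the diagonal, up to permutation), solve by back-substitution:
  V =
[[1, 0, 0],
 [1, 1, 0],
 [0, -1, 1]]
  V a = (-2, 1, -4)
Solving gives a = (-2, 3, -1).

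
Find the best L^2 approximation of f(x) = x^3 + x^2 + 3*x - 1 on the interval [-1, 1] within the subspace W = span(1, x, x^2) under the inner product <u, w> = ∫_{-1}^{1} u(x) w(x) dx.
g(x) = x^2 + 18*x/5 - 1

The best approximation g ∈ W is the orthogonal projection of f onto W. Writing g = a_0 + a_1 x + a_2 x^2, the coefficients solve the normal equations G · a = b where
  G_{ij} = <φ_i, φ_j> and b_i = <f, φ_i>, with φ_0 = 1, φ_1 = x, φ_2 = x^2.
G =
  [2, 0, 2/3]
  [0, 2/3, 0]
  [2/3, 0, 2/5],
b = (-4/3, 12/5, -4/15).
Solving gives a_0 = -1, a_1 = 18/5, a_2 = 1, so
  g(x) = x^2 + 18*x/5 - 1.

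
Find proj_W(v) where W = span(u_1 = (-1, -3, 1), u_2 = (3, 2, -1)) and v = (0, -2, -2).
proj_W(v) = (1/3, -4/3, 1/3)

Set up U = [u_1 | ... | u_2] ∈ R^(3×2). The projector onto W = col(U) is P = U (U^T U)^(-1) U^T.
Compute U^T U =
  [11, -10]
  [-10, 14],
and U^T v = (4, -2).
Solve U^T U · c = U^T v for the coefficients: c = (2/3, 1/3). The projection is proj_W(v) = U c.
Check: (v - proj_W(v)) · u_1 = 0  (should be 0).
Check: (v - proj_W(v)) · u_2 = 0  (should be 0).
Result: proj_W(v) = (1/3, -4/3, 1/3).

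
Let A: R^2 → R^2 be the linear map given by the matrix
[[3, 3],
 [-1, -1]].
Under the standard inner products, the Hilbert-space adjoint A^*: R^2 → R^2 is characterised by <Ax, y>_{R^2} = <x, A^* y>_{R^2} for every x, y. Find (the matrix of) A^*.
A^* = A^T =
[[3, -1],
 [3, -1]]

For real matrices with standard dot products, the defining identity <Ax, y> = <x, A^* y> gives (Ax)^T y = x^T (A^*) y, i.e. x^T A^T y = x^T (A^*) y. Since this holds for all x, y, we must have A^* = A^T. Therefore
A^* =
[[3, -1],
 [3, -1]].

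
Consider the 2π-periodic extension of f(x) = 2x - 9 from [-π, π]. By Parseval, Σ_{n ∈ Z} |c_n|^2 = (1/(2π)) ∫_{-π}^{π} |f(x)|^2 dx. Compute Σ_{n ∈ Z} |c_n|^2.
Σ |c_n|^2 = 4π^2/3 + 81

Expand and integrate term by term over [-π, π]:
  ∫ (2x)^2 dx = 4·(2π^3/3); ∫ 2·2·(-9)·x dx = 0 (odd integrand); ∫ (-9)^2 dx = 81·2π.
So (1/(2π)) ∫_{-π}^{π} (2x - 9)^2 dx = 4π^2/3 + 81 = 4π^2/3 + 81.
Parseval ⇒ Σ |c_n|^2 = 4π^2/3 + 81.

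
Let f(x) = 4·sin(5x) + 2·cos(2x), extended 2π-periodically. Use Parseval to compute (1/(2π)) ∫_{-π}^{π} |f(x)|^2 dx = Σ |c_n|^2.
Σ |c_n|^2 = 10

Expand |f|^2 and use orthogonality of {sin(nx), cos(mx)} on [-π, π]:
  ∫_{-π}^{π} sin(nx)^2 dx = π, ∫ cos(mx)^2 dx = π, and cross terms integrate to 0.
So ∫_{-π}^{π} f(x)^2 dx = 4^2 · π + 2^2 · π = (16 + 4)π.
Divide by 2π: (16 + 4)/2 = 10.
By Parseval, this equals Σ |c_n|^2.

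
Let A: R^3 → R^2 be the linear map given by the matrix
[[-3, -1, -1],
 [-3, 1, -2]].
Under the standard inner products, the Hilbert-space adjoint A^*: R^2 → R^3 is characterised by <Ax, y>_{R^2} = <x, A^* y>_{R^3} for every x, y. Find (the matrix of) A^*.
A^* = A^T =
[[-3, -3],
 [-1, 1],
 [-1, -2]]

For real matrices with standard dot products, the defining identity <Ax, y> = <x, A^* y> gives (Ax)^T y = x^T (A^*) y, i.e. x^T A^T y = x^T (A^*) y. Since this holds for all x, y, we must have A^* = A^T. Therefore
A^* =
[[-3, -3],
 [-1, 1],
 [-1, -2]].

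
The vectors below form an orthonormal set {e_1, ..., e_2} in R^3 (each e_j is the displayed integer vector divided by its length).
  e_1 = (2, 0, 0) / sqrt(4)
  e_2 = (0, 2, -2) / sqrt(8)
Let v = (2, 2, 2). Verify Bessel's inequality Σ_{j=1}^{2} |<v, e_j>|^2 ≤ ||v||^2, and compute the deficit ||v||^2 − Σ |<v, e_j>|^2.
Σ |<v, e_j>|^2 = 4; ||v||^2 = 12; deficit = 8

Write each e_j = u_j / sqrt(<u_j, u_j>) where u_j is the displayed integer vector. Then <v, e_j> = <v, u_j> / sqrt(<u_j, u_j>), so |<v, e_j>|^2 = <v, u_j>^2 / <u_j, u_j>.
Coefficients: <v, e_1> = 4/sqrt(4), <v, e_2> = 0/sqrt(8).
Square and sum: Σ |<v, e_j>|^2 = 4.
Compute ||v||^2 = v·v = 12.
Deficit = 12 − 4 = 8 ≥ 0, confirming Bessel's inequality. (The deficit equals ||v − Σ <v,e_j> e_j||^2, the squared distance from v to span{e_j}.)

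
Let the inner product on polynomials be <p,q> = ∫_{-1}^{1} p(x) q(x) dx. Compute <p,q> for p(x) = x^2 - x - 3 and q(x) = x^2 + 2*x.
<p,q> = -44/15

Expand the product: p(x)·q(x) = x^4 + x^3 - 5*x^2 - 6*x.
∫_{-1}^{1} of each monomial x^k gives [2/(k+1) if k even, 0 if k odd]. Integrating term-by-term (or equivalently evaluating the antiderivative F(x) = x^5/5 + x^4/4 - 5*x^3/3 - 3*x^2 at the endpoints):
  F(1) − F(−1) = -253/60 − (-77/60) = -44/15.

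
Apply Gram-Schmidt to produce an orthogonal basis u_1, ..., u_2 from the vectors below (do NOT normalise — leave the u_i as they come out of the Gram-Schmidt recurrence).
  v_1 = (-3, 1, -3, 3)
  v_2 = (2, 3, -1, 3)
Orthogonal basis:
  u_1 = (-3, 1, -3, 3)
  u_2 = (83/28, 75/28, -1/28, 57/28)

Apply the Gram-Schmidt recurrence
  u_1 = v_1
  u_i = v_i − Σ_{j<i} ((v_i · u_j) / (u_j · u_j)) · u_j.

Step by step this gives:
  u_1 = (-3, 1, -3, 3)
  u_2 = (83/28, 75/28, -1/28, 57/28)

Orthogonality check:
  u_2 · u_1 = 0 (should be 0)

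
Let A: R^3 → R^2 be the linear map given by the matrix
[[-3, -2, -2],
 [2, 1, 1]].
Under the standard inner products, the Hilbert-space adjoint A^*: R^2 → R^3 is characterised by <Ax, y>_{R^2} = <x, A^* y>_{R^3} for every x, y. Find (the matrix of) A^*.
A^* = A^T =
[[-3, 2],
 [-2, 1],
 [-2, 1]]

For real matrices with standard dot products, the defining identity <Ax, y> = <x, A^* y> gives (Ax)^T y = x^T (A^*) y, i.e. x^T A^T y = x^T (A^*) y. Since this holds for all x, y, we must have A^* = A^T. Therefore
A^* =
[[-3, 2],
 [-2, 1],
 [-2, 1]].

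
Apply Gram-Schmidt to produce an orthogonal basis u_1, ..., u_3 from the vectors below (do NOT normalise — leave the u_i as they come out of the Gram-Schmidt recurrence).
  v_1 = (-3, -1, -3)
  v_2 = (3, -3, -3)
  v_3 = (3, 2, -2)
Orthogonal basis:
  u_1 = (-3, -1, -3)
  u_2 = (66/19, -54/19, -48/19)
  u_3 = (13/14, 39/14, -13/7)

Apply the Gram-Schmidt recurrence
  u_1 = v_1
  u_i = v_i − Σ_{j<i} ((v_i · u_j) / (u_j · u_j)) · u_j.

Step by step this gives:
  u_1 = (-3, -1, -3)
  u_2 = (66/19, -54/19, -48/19)
  u_3 = (13/14, 39/14, -13/7)

Orthogonality check:
  u_2 · u_1 = 0 (should be 0)
  u_3 · u_1 = 0 (should be 0)
  u_3 · u_2 = 0 (should be 0)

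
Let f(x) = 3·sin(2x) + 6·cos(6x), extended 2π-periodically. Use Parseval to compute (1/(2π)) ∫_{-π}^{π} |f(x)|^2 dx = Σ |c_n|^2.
Σ |c_n|^2 = 45/2

Expand |f|^2 and use orthogonality of {sin(nx), cos(mx)} on [-π, π]:
  ∫_{-π}^{π} sin(nx)^2 dx = π, ∫ cos(mx)^2 dx = π, and cross terms integrate to 0.
So ∫_{-π}^{π} f(x)^2 dx = 3^2 · π + 6^2 · π = (9 + 36)π.
Divide by 2π: (9 + 36)/2 = 45/2.
By Parseval, this equals Σ |c_n|^2.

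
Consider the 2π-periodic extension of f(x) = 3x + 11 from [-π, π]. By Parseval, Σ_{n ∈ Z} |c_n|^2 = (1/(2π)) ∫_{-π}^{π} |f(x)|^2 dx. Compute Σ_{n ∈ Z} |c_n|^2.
Σ |c_n|^2 = 3π^2 + 121

Expand and integrate term by term over [-π, π]:
  ∫ (3x)^2 dx = 9·(2π^3/3); ∫ 2·3·(11)·x dx = 0 (odd integrand); ∫ 11^2 dx = 121·2π.
So (1/(2π)) ∫_{-π}^{π} (3x + 11)^2 dx = 9π^2/3 + 121 = 3π^2 + 121.
Parseval ⇒ Σ |c_n|^2 = 3π^2 + 121.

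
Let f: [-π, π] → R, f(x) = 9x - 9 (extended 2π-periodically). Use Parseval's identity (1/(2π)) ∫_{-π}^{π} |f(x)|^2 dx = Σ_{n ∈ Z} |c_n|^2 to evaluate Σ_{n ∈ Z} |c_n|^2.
Σ |c_n|^2 = 27π^2 + 81

Expand and integrate term by term over [-π, π]:
  ∫ (9x)^2 dx = 81·(2π^3/3); ∫ 2·9·(-9)·x dx = 0 (odd integrand); ∫ (-9)^2 dx = 81·2π.
So (1/(2π)) ∫_{-π}^{π} (9x - 9)^2 dx = 81π^2/3 + 81 = 27π^2 + 81.
Parseval ⇒ Σ |c_n|^2 = 27π^2 + 81.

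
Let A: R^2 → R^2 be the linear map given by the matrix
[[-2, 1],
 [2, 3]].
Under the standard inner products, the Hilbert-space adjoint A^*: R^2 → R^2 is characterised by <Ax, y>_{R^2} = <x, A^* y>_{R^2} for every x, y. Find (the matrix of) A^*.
A^* = A^T =
[[-2, 2],
 [1, 3]]

For real matrices with standard dot products, the defining identity <Ax, y> = <x, A^* y> gives (Ax)^T y = x^T (A^*) y, i.e. x^T A^T y = x^T (A^*) y. Since this holds for all x, y, we must have A^* = A^T. Therefore
A^* =
[[-2, 2],
 [1, 3]].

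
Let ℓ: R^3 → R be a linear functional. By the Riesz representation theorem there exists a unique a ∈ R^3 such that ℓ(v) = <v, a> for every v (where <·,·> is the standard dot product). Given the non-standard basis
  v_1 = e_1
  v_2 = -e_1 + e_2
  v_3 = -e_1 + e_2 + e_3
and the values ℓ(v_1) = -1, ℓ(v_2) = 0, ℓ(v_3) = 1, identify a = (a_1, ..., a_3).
a = (-1, -1, 1)

Write a = (a_1, ..., a_3) in the standard basis. For each basis vector v_i, ℓ(v_i) = <v_i, a> is a linear equation in the a_j's. Collect the n equations into a matrix system V a = ℓ, where row i of V is v_i (expressed in the standard basis). Since V is invertible (lower-triangular with 1s on the diagonal, up to permutation), solve by back-substitution:
  V =
[[1, 0, 0],
 [-1, 1, 0],
 [-1, 1, 1]]
  V a = (-1, 0, 1)
Solving gives a = (-1, -1, 1).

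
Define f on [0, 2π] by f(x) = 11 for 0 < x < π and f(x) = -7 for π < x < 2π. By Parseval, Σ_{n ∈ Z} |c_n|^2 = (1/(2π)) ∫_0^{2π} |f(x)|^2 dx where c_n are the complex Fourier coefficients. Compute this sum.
Σ |c_n|^2 = 85

Parseval equates the L^2 energy of f (normalised by 1/(2π)) with the ℓ^2 sum of its Fourier coefficients: (1/(2π)) ∫_0^{2π} |f|^2 = Σ |c_n|^2.
Compute the left side: (1/(2π)) [∫_0^π 11^2 dx + ∫_π^{2π} (-7)^2 dx] = (1/(2π)) · (121π + 49π) = (121 + 49)/2 = 85.
So Σ_{n ∈ Z} |c_n|^2 = 85.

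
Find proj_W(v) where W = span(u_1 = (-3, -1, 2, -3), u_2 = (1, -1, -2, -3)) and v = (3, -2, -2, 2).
proj_W(v) = (19/7, 3/7, -16/7, 9/7)

Set up U = [u_1 | ... | u_2] ∈ R^(4×2). The projector onto W = col(U) is P = U (U^T U)^(-1) U^T.
Compute U^T U =
  [23, 3]
  [3, 15],
and U^T v = (-17, 3).
Solve U^T U · c = U^T v for the coefficients: c = (-11/14, 5/14). The projection is proj_W(v) = U c.
Check: (v - proj_W(v)) · u_1 = 0  (should be 0).
Check: (v - proj_W(v)) · u_2 = 0  (should be 0).
Result: proj_W(v) = (19/7, 3/7, -16/7, 9/7).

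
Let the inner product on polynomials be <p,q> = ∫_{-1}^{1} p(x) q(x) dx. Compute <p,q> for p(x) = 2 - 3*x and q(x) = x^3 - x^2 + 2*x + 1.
<p,q> = -38/15

Expand the product: p(x)·q(x) = -3*x^4 + 5*x^3 - 8*x^2 + x + 2.
∫_{-1}^{1} of each monomial x^k gives [2/(k+1) if k even, 0 if k odd]. Integrating term-by-term (or equivalently evaluating the antiderivative F(x) = -3*x^5/5 + 5*x^4/4 - 8*x^3/3 + x^2/2 + 2*x at the endpoints):
  F(1) − F(−1) = 29/60 − (181/60) = -38/15.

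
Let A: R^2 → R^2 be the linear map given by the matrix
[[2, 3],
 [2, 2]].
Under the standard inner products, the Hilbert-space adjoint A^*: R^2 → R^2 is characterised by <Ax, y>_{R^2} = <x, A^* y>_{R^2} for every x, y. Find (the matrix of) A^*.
A^* = A^T =
[[2, 2],
 [3, 2]]

For real matrices with standard dot products, the defining identity <Ax, y> = <x, A^* y> gives (Ax)^T y = x^T (A^*) y, i.e. x^T A^T y = x^T (A^*) y. Since this holds for all x, y, we must have A^* = A^T. Therefore
A^* =
[[2, 2],
 [3, 2]].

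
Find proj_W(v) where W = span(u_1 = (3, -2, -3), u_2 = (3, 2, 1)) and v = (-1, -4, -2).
proj_W(v) = (-24/19, -61/19, -53/19)

Set up U = [u_1 | ... | u_2] ∈ R^(3×2). The projector onto W = col(U) is P = U (U^T U)^(-1) U^T.
Compute U^T U =
  [22, 2]
  [2, 14],
and U^T v = (11, -13).
Solve U^T U · c = U^T v for the coefficients: c = (45/76, -77/76). The projection is proj_W(v) = U c.
Check: (v - proj_W(v)) · u_1 = 0  (should be 0).
Check: (v - proj_W(v)) · u_2 = 0  (should be 0).
Result: proj_W(v) = (-24/19, -61/19, -53/19).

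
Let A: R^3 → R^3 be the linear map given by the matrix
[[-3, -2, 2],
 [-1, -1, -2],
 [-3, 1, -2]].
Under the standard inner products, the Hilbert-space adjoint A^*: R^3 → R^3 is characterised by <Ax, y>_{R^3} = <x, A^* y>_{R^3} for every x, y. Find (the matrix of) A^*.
A^* = A^T =
[[-3, -1, -3],
 [-2, -1, 1],
 [2, -2, -2]]

For real matrices with standard dot products, the defining identity <Ax, y> = <x, A^* y> gives (Ax)^T y = x^T (A^*) y, i.e. x^T A^T y = x^T (A^*) y. Since this holds for all x, y, we must have A^* = A^T. Therefore
A^* =
[[-3, -1, -3],
 [-2, -1, 1],
 [2, -2, -2]].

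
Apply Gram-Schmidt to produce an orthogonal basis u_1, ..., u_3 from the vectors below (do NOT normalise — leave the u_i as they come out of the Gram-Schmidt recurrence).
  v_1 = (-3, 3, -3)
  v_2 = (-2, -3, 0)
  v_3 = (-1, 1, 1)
Orthogonal basis:
  u_1 = (-3, 3, -3)
  u_2 = (-7/3, -8/3, -1/3)
  u_3 = (-15/19, 10/19, 25/19)

Apply the Gram-Schmidt recurrence
  u_1 = v_1
  u_i = v_i − Σ_{j<i} ((v_i · u_j) / (u_j · u_j)) · u_j.

Step by step this gives:
  u_1 = (-3, 3, -3)
  u_2 = (-7/3, -8/3, -1/3)
  u_3 = (-15/19, 10/19, 25/19)

Orthogonality check:
  u_2 · u_1 = 0 (should be 0)
  u_3 · u_1 = 0 (should be 0)
  u_3 · u_2 = 0 (should be 0)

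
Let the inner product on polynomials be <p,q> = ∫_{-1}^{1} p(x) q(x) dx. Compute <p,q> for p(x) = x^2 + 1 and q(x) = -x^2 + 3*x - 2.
<p,q> = -32/5

Expand the product: p(x)·q(x) = -x^4 + 3*x^3 - 3*x^2 + 3*x - 2.
∫_{-1}^{1} of each monomial x^k gives [2/(k+1) if k even, 0 if k odd]. Integrating term-by-term (or equivalently evaluating the antiderivative F(x) = -x^5/5 + 3*x^4/4 - x^3 + 3*x^2/2 - 2*x at the endpoints):
  F(1) − F(−1) = -19/20 − (109/20) = -32/5.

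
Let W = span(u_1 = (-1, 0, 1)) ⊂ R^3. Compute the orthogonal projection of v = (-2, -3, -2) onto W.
proj_W(v) = (0, 0, 0)

Set up U = [u_1 | ... | u_1] ∈ R^(3×1). The projector onto W = col(U) is P = U (U^T U)^(-1) U^T.
Compute U^T U =
  [2],
and U^T v = (0).
Solve U^T U · c = U^T v for the coefficients: c = (0). The projection is proj_W(v) = U c.
Check: (v - proj_W(v)) · u_1 = 0  (should be 0).
Result: proj_W(v) = (0, 0, 0).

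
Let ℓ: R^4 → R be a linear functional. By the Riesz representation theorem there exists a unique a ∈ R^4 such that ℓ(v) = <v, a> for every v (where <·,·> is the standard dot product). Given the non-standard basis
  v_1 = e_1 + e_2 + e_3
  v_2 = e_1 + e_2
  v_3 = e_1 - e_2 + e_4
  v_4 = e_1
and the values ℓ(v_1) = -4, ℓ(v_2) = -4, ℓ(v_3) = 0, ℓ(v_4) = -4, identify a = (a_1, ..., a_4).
a = (-4, 0, 0, 4)

Write a = (a_1, ..., a_4) in the standard basis. For each basis vector v_i, ℓ(v_i) = <v_i, a> is a linear equation in the a_j's. Collect the n equations into a matrix system V a = ℓ, where row i of V is v_i (expressed in the standard basis). Since V is invertible (lower-triangular with 1s on the diagonal, up to permutation), solve by back-substitution:
  V =
[[1, 1, 1, 0],
 [1, 1, 0, 0],
 [1, -1, 0, 1],
 [1, 0, 0, 0]]
  V a = (-4, -4, 0, -4)
Solving gives a = (-4, 0, 0, 4).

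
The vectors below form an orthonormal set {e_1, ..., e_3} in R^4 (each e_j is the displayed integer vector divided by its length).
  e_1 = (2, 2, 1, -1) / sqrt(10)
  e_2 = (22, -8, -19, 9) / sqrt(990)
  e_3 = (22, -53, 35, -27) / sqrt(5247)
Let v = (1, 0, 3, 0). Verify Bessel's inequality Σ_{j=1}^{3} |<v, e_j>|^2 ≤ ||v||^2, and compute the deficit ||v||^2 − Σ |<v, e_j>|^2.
Σ |<v, e_j>|^2 = 361/53; ||v||^2 = 10; deficit = 169/53

Write each e_j = u_j / sqrt(<u_j, u_j>) where u_j is the displayed integer vector. Then <v, e_j> = <v, u_j> / sqrt(<u_j, u_j>), so |<v, e_j>|^2 = <v, u_j>^2 / <u_j, u_j>.
Coefficients: <v, e_1> = 5/sqrt(10), <v, e_2> = -35/sqrt(990), <v, e_3> = 127/sqrt(5247).
Square and sum: Σ |<v, e_j>|^2 = 361/53.
Compute ||v||^2 = v·v = 10.
Deficit = 10 − 361/53 = 169/53 ≥ 0, confirming Bessel's inequality. (The deficit equals ||v − Σ <v,e_j> e_j||^2, the squared distance from v to span{e_j}.)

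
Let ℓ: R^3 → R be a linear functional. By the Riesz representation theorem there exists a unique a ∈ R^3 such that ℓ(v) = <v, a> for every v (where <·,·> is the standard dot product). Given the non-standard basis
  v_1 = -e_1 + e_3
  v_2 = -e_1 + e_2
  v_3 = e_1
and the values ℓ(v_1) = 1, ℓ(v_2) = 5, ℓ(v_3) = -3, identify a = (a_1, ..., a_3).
a = (-3, 2, -2)

Write a = (a_1, ..., a_3) in the standard basis. For each basis vector v_i, ℓ(v_i) = <v_i, a> is a linear equation in the a_j's. Collect the n equations into a matrix system V a = ℓ, where row i of V is v_i (expressed in the standard basis). Since V is invertible (lower-triangular with 1s on the diagonal, up to permutation), solve by back-substitution:
  V =
[[-1, 0, 1],
 [-1, 1, 0],
 [1, 0, 0]]
  V a = (1, 5, -3)
Solving gives a = (-3, 2, -2).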